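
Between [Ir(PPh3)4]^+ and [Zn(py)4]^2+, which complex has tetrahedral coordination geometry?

For [Ir(PPh3)4]^+: Triphenylphosphine is neutral; balancing the +1 overall charge requires Ir(I). Ir sits in group 9, so the d-electron count is 9 − 1 = 8. A 5d d⁸ ion has a large crystal-field splitting; square planar leaves the high-energy d_{x²−y²} orbital empty and maximises CFSE. → square planar.
For [Zn(py)4]^2+: Pyridine is neutral; balancing the +2 overall charge requires Zn(II). Zinc is a group-12 element; Zn(II) is therefore d¹⁰. A d¹⁰ ion has no crystal-field stabilisation preference between square planar and tetrahedral, so four ligands adopt the sterically favoured tetrahedral geometry. → tetrahedral.

[Zn(py)4]^2+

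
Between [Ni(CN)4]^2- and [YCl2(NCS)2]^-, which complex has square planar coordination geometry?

For [Ni(CN)4]^2-: Each cyanide is −1; balancing the −2 overall charge requires Ni(II). Group 10 minus oxidation state 2 gives a d⁸ configuration. Cyanide is a strong-field ligand (high in the spectrochemical series). A 3d d⁸ ion with strong-field ligands gains enough CFSE to favour square planar over tetrahedral. → square planar.
For [YCl2(NCS)2]^-: Each chloride is −1; each isothiocyanate is −1; balancing the −1 overall charge requires Y(III). Group 3 minus oxidation state 3 gives a d⁰ configuration. A d⁰ ion has no crystal-field stabilisation preference between square planar and tetrahedral, so four ligands adopt the sterically favoured tetrahedral geometry. → tetrahedral.

[Ni(CN)4]^2-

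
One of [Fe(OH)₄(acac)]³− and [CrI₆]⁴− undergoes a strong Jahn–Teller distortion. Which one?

[Fe(OH)₄(acac)]³−: Summing ligand charges against the −3 overall charge gives an oxidation state of +2 for iron. Group 8 minus oxidation state 2 gives a d⁶ configuration. Acetylacetonate and hydroxide are weak-field ligands for a first-row metal, so the complex is high-spin. The d⁶ configuration leaves the e_g set evenly filled (or empty) — no strong Jahn–Teller driving force.
[CrI₆]⁴−: Ligand charges: each iodide is −1. With an overall charge of −4 the chromium centre must be in the +2 oxidation state. Cr sits in group 6, so the d-electron count is 6 − 2 = 4. Iodide is a weak-field ligand for a first-row metal, so the complex is high-spin. The t₂g³e_g¹ (high-spin) configuration has an unevenly filled e_g set; the Jahn–Teller theorem predicts a tetragonal distortion (typically axial elongation) to lift the degeneracy.

[CrI₆]⁴−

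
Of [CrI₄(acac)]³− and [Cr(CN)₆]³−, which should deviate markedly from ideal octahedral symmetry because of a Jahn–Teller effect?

[CrI₄(acac)]³−

[CrI₄(acac)]³−: Summing ligand charges against the −3 overall charge gives an oxidation state of +2 for chromium. Cr sits in group 6, so the d-electron count is 6 − 2 = 4. Acetylacetonate and iodide are weak-field ligands for a first-row metal, so the complex is high-spin. The t₂g³e_g¹ (high-spin) configuration has an unevenly filled e_g set; the Jahn–Teller theorem predicts a tetragonal distortion (typically axial elongation) to lift the degeneracy.
[Cr(CN)₆]³−: Ligand charges: each cyanide is −1. With an overall charge of −3 the chromium centre must be in the +3 oxidation state. Cr sits in group 6, so the d-electron count is 6 − 3 = 3. The d³ configuration leaves the e_g set evenly filled (or empty) — no strong Jahn–Teller driving force.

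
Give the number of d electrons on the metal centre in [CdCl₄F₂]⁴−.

Each chloride is −1; each fluoride is −1; balancing the −4 overall charge requires Cd(II).
Cd sits in group 12, so the d-electron count is 12 − 2 = 10.

d10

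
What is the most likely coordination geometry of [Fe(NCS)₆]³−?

octahedral

Summing ligand charges against the −3 overall charge gives an oxidation state of +3 for iron.
Fe sits in group 8, so the d-electron count is 8 − 3 = 5.
Coordination number: 6.
Six donors around a single metal centre give an octahedral coordination sphere.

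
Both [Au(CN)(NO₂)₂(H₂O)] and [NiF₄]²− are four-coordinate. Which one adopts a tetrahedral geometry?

[NiF₄]²−

For [Au(CN)(NO₂)₂(H₂O)]: Each cyanide is −1; each nitro (N-bound nitrite) is −1; water is neutral; balancing the 0 overall charge requires Au(III). Gold is a group-11 element; Au(III) is therefore d⁸. A 5d d⁸ ion has a large crystal-field splitting; square planar leaves the high-energy d_{x²−y²} orbital empty and maximises CFSE. → square planar.
For [NiF₄]²−: Summing ligand charges against the −2 overall charge gives an oxidation state of +2 for nickel. Ni sits in group 10, so the d-electron count is 10 − 2 = 8. Fluoride is a weak-field ligand. With weak-field ligands the CFSE gain from square planar is small, so a 3d d⁸ ion takes the sterically preferred tetrahedral geometry. → tetrahedral.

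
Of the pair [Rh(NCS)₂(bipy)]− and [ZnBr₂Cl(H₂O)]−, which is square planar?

For [Rh(NCS)₂(bipy)]−: Each isothiocyanate is −1; 2,2′-bipyridine is neutral; balancing the −1 overall charge requires Rh(I). Rh sits in group 9, so the d-electron count is 9 − 1 = 8. A 4d d⁸ ion has a large crystal-field splitting; square planar leaves the high-energy d_{x²−y²} orbital empty and maximises CFSE. → square planar.
For [ZnBr₂Cl(H₂O)]−: Summing ligand charges against the −1 overall charge gives an oxidation state of +2 for zinc. Zn sits in group 12, so the d-electron count is 12 − 2 = 10. A d¹⁰ ion has no crystal-field stabilisation preference between square planar and tetrahedral, so four ligands adopt the sterically favoured tetrahedral geometry. → tetrahedral.

[Rh(NCS)₂(bipy)]−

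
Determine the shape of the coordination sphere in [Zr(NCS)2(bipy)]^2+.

Summing ligand charges against the +2 overall charge gives an oxidation state of +4 for zirconium.
Zirconium is a group-4 element; Zr(IV) is therefore d⁰.
Counting donor atoms: 2×isothiocyanate (monodentate) → 2 donors; 1×2,2′-bipyridine (bidentate) → 2 donors. Coordination number = 4.
A d⁰ ion has no crystal-field stabilisation preference between square planar and tetrahedral, so four ligands adopt the sterically favoured tetrahedral geometry.

tetrahedral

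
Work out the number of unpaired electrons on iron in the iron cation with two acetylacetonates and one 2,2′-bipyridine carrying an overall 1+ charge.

Each acetylacetonate is −1; 2,2′-bipyridine is neutral; balancing the +1 overall charge requires Fe(III).
Group 8 minus oxidation state 3 gives a d⁵ configuration.
Counting donor atoms: 2×acetylacetonate (bidentate) → 4 donors; 1×2,2′-bipyridine (bidentate) → 2 donors. Coordination number = 6.
The spin state decides the count: Acetylacetonate is a weak-field ligand for a first-row metal, so the complex is high-spin.
An octahedral high-spin d⁵ ion is t₂g³e_g², giving 5 unpaired electrons.

5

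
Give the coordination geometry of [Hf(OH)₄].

tetrahedral

Summing ligand charges against the 0 overall charge gives an oxidation state of +4 for hafnium.
Hf sits in group 4, so the d-electron count is 4 − 4 = 0.
With 4 monodentate ligands the coordination number is 4.
A d⁰ ion has no crystal-field stabilisation preference between square planar and tetrahedral, so four ligands adopt the sterically favoured tetrahedral geometry.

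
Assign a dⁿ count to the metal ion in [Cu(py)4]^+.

Pyridine is neutral; balancing the +1 overall charge requires Cu(I).
Copper is a group-11 element; Cu(I) is therefore d¹⁰.

d¹⁰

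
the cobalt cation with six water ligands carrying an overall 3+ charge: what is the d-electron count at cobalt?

d⁶

Ligand charges: water is neutral. With an overall charge of +3 the cobalt centre must be in the +3 oxidation state.
Co sits in group 9, so the d-electron count is 9 − 3 = 6.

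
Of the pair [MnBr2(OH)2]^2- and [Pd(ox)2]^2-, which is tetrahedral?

[MnBr2(OH)2]^2-

For [MnBr2(OH)2]^2-: Ligand charges: each bromide is −1; each hydroxide is −1. With an overall charge of −2 the manganese centre must be in the +2 oxidation state. Group 7 minus oxidation state 2 gives a d⁵ configuration. A high-spin d⁵ ion has zero CFSE in either geometry, so four ligands adopt the sterically favoured tetrahedral geometry. → tetrahedral.
For [Pd(ox)2]^2-: Each oxalate is −2; balancing the −2 overall charge requires Pd(II). Pd sits in group 10, so the d-electron count is 10 − 2 = 8. A 4d d⁸ ion has a large crystal-field splitting; square planar leaves the high-energy d_{x²−y²} orbital empty and maximises CFSE. → square planar.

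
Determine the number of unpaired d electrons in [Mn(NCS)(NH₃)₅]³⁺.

3 unpaired electrons

Ligand charges: each isothiocyanate is −1; ammonia is neutral. With an overall charge of +3 the manganese centre must be in the +4 oxidation state.
Mn sits in group 7, so the d-electron count is 7 − 4 = 3.
In an octahedral field the d³ configuration is t₂g³e_g⁰ (only one arrangement possible), giving 3 unpaired electrons.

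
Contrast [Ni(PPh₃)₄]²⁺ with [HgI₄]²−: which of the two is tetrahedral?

For [Ni(PPh₃)₄]²⁺: Ligand charges: triphenylphosphine is neutral. With an overall charge of +2 the nickel centre must be in the +2 oxidation state. Ni sits in group 10, so the d-electron count is 10 − 2 = 8. Triphenylphosphine is a strong-field ligand (high in the spectrochemical series). A 3d d⁸ ion with strong-field ligands gains enough CFSE to favour square planar over tetrahedral. → square planar.
For [HgI₄]²−: Summing ligand charges against the −2 overall charge gives an oxidation state of +2 for mercury. Group 12 minus oxidation state 2 gives a d¹⁰ configuration. A d¹⁰ ion has no crystal-field stabilisation preference between square planar and tetrahedral, so four ligands adopt the sterically favoured tetrahedral geometry. → tetrahedral.

[HgI₄]²−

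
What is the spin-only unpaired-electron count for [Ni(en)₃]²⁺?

2

Summing ligand charges against the +2 overall charge gives an oxidation state of +2 for nickel.
Group 10 minus oxidation state 2 gives a d⁸ configuration.
Counting donor atoms: 3×ethylenediamine (bidentate) → 6 donors. Coordination number = 6.
In an octahedral field the d⁸ configuration is t₂g⁶e_g² (only one arrangement possible), giving 2 unpaired electrons.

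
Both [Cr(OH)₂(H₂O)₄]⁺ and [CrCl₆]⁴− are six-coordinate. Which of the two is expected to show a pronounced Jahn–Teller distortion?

[CrCl₆]⁴−

[Cr(OH)₂(H₂O)₄]⁺: Ligand charges: each hydroxide is −1; water is neutral. With an overall charge of +1 the chromium centre must be in the +3 oxidation state. Cr sits in group 6, so the d-electron count is 6 − 3 = 3. The d³ configuration leaves the e_g set evenly filled (or empty) — no strong Jahn–Teller driving force.
[CrCl₆]⁴−: Summing ligand charges against the −4 overall charge gives an oxidation state of +2 for chromium. Chromium is a group-6 element; Cr(II) is therefore d⁴. Chloride is a weak-field ligand for a first-row metal, so the complex is high-spin. The t₂g³e_g¹ (high-spin) configuration has an unevenly filled e_g set; the Jahn–Teller theorem predicts a tetragonal distortion (typically axial elongation) to lift the degeneracy.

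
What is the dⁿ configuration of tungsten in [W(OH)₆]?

d⁰

Summing ligand charges against the 0 overall charge gives an oxidation state of +6 for tungsten.
Group 6 minus oxidation state 6 gives a d⁰ configuration.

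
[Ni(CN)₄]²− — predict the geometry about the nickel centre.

Ligand charges: each cyanide is −1. With an overall charge of −2 the nickel centre must be in the +2 oxidation state.
Ni sits in group 10, so the d-electron count is 10 − 2 = 8.
Coordination number: 4.
Cyanide is a strong-field ligand (high in the spectrochemical series).
A 3d d⁸ ion with strong-field ligands gains enough CFSE to favour square planar over tetrahedral.

square planar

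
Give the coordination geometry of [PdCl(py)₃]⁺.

square planar

Ligand charges: each chloride is −1; pyridine is neutral. With an overall charge of +1 the palladium centre must be in the +2 oxidation state.
Palladium is a group-10 element; Pd(II) is therefore d⁸.
Coordination number: 4.
A 4d d⁸ ion has a large crystal-field splitting; square planar leaves the high-energy d_{x²−y²} orbital empty and maximises CFSE.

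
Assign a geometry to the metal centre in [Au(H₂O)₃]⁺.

Water is neutral; balancing the +1 overall charge requires Au(I).
Group 11 minus oxidation state 1 gives a d¹⁰ configuration.
Coordination number: 3.
Three ligands around a d¹⁰ centre minimise repulsion in a trigonal-planar arrangement.

trigonal planar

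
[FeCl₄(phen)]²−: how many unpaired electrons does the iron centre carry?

Summing ligand charges against the −2 overall charge gives an oxidation state of +2 for iron.
Fe sits in group 8, so the d-electron count is 8 − 2 = 6.
Counting donor atoms: 4×chloride (monodentate) → 4 donors; 1×1,10-phenanthroline (bidentate) → 2 donors. Coordination number = 6.
The spin state decides the count: Chloride is a weak-field ligand for a first-row metal, so the complex is high-spin.
An octahedral high-spin d⁶ ion is t₂g⁴e_g², giving 4 unpaired electrons.

4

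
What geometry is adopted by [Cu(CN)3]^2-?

trigonal planar

Each cyanide is −1; balancing the −2 overall charge requires Cu(I).
Group 11 minus oxidation state 1 gives a d¹⁰ configuration.
With 3 monodentate ligands the coordination number is 3.
Three ligands around a d¹⁰ centre minimise repulsion in a trigonal-planar arrangement.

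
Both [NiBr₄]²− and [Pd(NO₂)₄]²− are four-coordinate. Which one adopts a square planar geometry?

For [NiBr₄]²−: Ligand charges: each bromide is −1. With an overall charge of −2 the nickel centre must be in the +2 oxidation state. Ni sits in group 10, so the d-electron count is 10 − 2 = 8. Bromide is a weak-field ligand. With weak-field ligands the CFSE gain from square planar is small, so a 3d d⁸ ion takes the sterically preferred tetrahedral geometry. → tetrahedral.
For [Pd(NO₂)₄]²−: Each nitro (N-bound nitrite) is −1; balancing the −2 overall charge requires Pd(II). Palladium is a group-10 element; Pd(II) is therefore d⁸. A 4d d⁸ ion has a large crystal-field splitting; square planar leaves the high-energy d_{x²−y²} orbital empty and maximises CFSE. → square planar.

[Pd(NO₂)₄]²−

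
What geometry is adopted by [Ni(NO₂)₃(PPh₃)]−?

Each nitro (N-bound nitrite) is −1; triphenylphosphine is neutral; balancing the −1 overall charge requires Ni(II).
Nickel is a group-10 element; Ni(II) is therefore d⁸.
Coordination number: 4.
Nitro (N-bound nitrite) and triphenylphosphine are strong-field ligands (high in the spectrochemical series).
A 3d d⁸ ion with strong-field ligands gains enough CFSE to favour square planar over tetrahedral.

square planar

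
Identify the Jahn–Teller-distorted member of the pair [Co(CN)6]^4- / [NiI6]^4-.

[Co(CN)6]^4-: Each cyanide is −1; balancing the −4 overall charge requires Co(II). Co sits in group 9, so the d-electron count is 9 − 2 = 7. Cyanide is a strong-field ligand (high in the spectrochemical series) for a first-row metal, so the complex is low-spin. The t₂g⁶e_g¹ (low-spin) configuration has an unevenly filled e_g set; the Jahn–Teller theorem predicts a tetragonal distortion (typically axial elongation) to lift the degeneracy.
[NiI6]^4-: Each iodide is −1; balancing the −4 overall charge requires Ni(II). Ni sits in group 10, so the d-electron count is 10 − 2 = 8. The d⁸ configuration leaves the e_g set evenly filled (or empty) — no strong Jahn–Teller driving force.

[Co(CN)6]^4-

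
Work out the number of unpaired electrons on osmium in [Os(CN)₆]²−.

2 unpaired electrons

Each cyanide is −1; balancing the −2 overall charge requires Os(IV).
Os sits in group 8, so the d-electron count is 8 − 4 = 4.
The spin state decides the count: a 5d ion has a large Δₒ and is invariably low-spin.
An octahedral low-spin d⁴ ion is t₂g⁴e_g⁰, giving 2 unpaired electrons.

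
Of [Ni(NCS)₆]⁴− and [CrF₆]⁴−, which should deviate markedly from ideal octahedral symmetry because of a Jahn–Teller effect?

[CrF₆]⁴−

[Ni(NCS)₆]⁴−: Summing ligand charges against the −4 overall charge gives an oxidation state of +2 for nickel. Ni sits in group 10, so the d-electron count is 10 − 2 = 8. The d⁸ configuration leaves the e_g set evenly filled (or empty) — no strong Jahn–Teller driving force.
[CrF₆]⁴−: Summing ligand charges against the −4 overall charge gives an oxidation state of +2 for chromium. Chromium is a group-6 element; Cr(II) is therefore d⁴. Fluoride is a weak-field ligand for a first-row metal, so the complex is high-spin. The t₂g³e_g¹ (high-spin) configuration has an unevenly filled e_g set; the Jahn–Teller theorem predicts a tetragonal distortion (typically axial elongation) to lift the degeneracy.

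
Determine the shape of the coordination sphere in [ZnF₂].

Ligand charges: each fluoride is −1. With an overall charge of 0 the zinc centre must be in the +2 oxidation state.
Group 12 minus oxidation state 2 gives a d¹⁰ configuration.
With 2 monodentate ligands the coordination number is 2.
A d¹⁰ ion with only two ligands adopts a linear arrangement (sp hybridisation; no CFSE preference).

linear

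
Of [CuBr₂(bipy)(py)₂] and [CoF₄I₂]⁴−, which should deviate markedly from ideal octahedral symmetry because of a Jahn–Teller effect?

[CuBr₂(bipy)(py)₂]: Each bromide is −1; 2,2′-bipyridine is neutral; pyridine is neutral; balancing the 0 overall charge requires Cu(II). Cu sits in group 11, so the d-electron count is 11 − 2 = 9. The t₂g⁶e_g³ configuration has an unevenly filled e_g set; the Jahn–Teller theorem predicts a tetragonal distortion (typically axial elongation) to lift the degeneracy.
[CoF₄I₂]⁴−: Summing ligand charges against the −4 overall charge gives an oxidation state of +2 for cobalt. Cobalt is a group-9 element; Co(II) is therefore d⁷. Fluoride and iodide are weak-field ligands for a first-row metal, so the complex is high-spin. The d⁷ configuration leaves the e_g set evenly filled (or empty) — no strong Jahn–Teller driving force.

[CuBr₂(bipy)(py)₂]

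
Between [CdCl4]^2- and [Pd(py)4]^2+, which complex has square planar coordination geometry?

[Pd(py)4]^2+

For [CdCl4]^2-: Summing ligand charges against the −2 overall charge gives an oxidation state of +2 for cadmium. Group 12 minus oxidation state 2 gives a d¹⁰ configuration. A d¹⁰ ion has no crystal-field stabilisation preference between square planar and tetrahedral, so four ligands adopt the sterically favoured tetrahedral geometry. → tetrahedral.
For [Pd(py)4]^2+: Summing ligand charges against the +2 overall charge gives an oxidation state of +2 for palladium. Palladium is a group-10 element; Pd(II) is therefore d⁸. A 4d d⁸ ion has a large crystal-field splitting; square planar leaves the high-energy d_{x²−y²} orbital empty and maximises CFSE. → square planar.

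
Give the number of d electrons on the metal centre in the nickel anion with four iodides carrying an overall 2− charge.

d⁸

Ligand charges: each iodide is −1. With an overall charge of −2 the nickel centre must be in the +2 oxidation state.
Nickel is a group-10 element; Ni(II) is therefore d⁸.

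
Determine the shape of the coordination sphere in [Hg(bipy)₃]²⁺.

2,2′-bipyridine is neutral; balancing the +2 overall charge requires Hg(II).
Group 12 minus oxidation state 2 gives a d¹⁰ configuration.
Counting donor atoms: 3×2,2′-bipyridine (bidentate) → 6 donors. Coordination number = 6.
Six donors around a single metal centre give an octahedral coordination sphere.

octahedral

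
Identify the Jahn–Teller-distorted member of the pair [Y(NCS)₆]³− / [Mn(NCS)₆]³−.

[Mn(NCS)₆]³−

[Y(NCS)₆]³−: Ligand charges: each isothiocyanate is −1. With an overall charge of −3 the yttrium centre must be in the +3 oxidation state. Y sits in group 3, so the d-electron count is 3 − 3 = 0. The d⁰ configuration leaves the e_g set evenly filled (or empty) — no strong Jahn–Teller driving force.
[Mn(NCS)₆]³−: Each isothiocyanate is −1; balancing the −3 overall charge requires Mn(III). Manganese is a group-7 element; Mn(III) is therefore d⁴. Isothiocyanate is a weak-field ligand for a first-row metal, so the complex is high-spin. The t₂g³e_g¹ (high-spin) configuration has an unevenly filled e_g set; the Jahn–Teller theorem predicts a tetragonal distortion (typically axial elongation) to lift the degeneracy.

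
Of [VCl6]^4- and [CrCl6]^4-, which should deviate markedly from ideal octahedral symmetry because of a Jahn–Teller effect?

[VCl6]^4-: Summing ligand charges against the −4 overall charge gives an oxidation state of +2 for vanadium. V sits in group 5, so the d-electron count is 5 − 2 = 3. The d³ configuration leaves the e_g set evenly filled (or empty) — no strong Jahn–Teller driving force.
[CrCl6]^4-: Ligand charges: each chloride is −1. With an overall charge of −4 the chromium centre must be in the +2 oxidation state. Cr sits in group 6, so the d-electron count is 6 − 2 = 4. Chloride is a weak-field ligand for a first-row metal, so the complex is high-spin. The t₂g³e_g¹ (high-spin) configuration has an unevenly filled e_g set; the Jahn–Teller theorem predicts a tetragonal distortion (typically axial elongation) to lift the degeneracy.

[CrCl6]^4-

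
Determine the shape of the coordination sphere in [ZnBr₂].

linear

Ligand charges: each bromide is −1. With an overall charge of 0 the zinc centre must be in the +2 oxidation state.
Zn sits in group 12, so the d-electron count is 12 − 2 = 10.
Coordination number: 2.
A d¹⁰ ion with only two ligands adopts a linear arrangement (sp hybridisation; no CFSE preference).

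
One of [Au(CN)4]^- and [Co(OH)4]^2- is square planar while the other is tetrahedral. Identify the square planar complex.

[Au(CN)4]^-

For [Au(CN)4]^-: Each cyanide is −1; balancing the −1 overall charge requires Au(III). Au sits in group 11, so the d-electron count is 11 − 3 = 8. A 5d d⁸ ion has a large crystal-field splitting; square planar leaves the high-energy d_{x²−y²} orbital empty and maximises CFSE. → square planar.
For [Co(OH)4]^2-: Summing ligand charges against the −2 overall charge gives an oxidation state of +2 for cobalt. Cobalt is a group-9 element; Co(II) is therefore d⁷. For a high-spin 3d d⁷ ion with weak-field ligands the small Δₜ gives little square-planar CFSE advantage, so four ligands adopt the sterically favoured tetrahedral geometry. → tetrahedral.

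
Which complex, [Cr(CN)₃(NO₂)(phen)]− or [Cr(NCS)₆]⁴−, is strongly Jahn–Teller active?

[Cr(CN)₃(NO₂)(phen)]−: Summing ligand charges against the −1 overall charge gives an oxidation state of +3 for chromium. Cr sits in group 6, so the d-electron count is 6 − 3 = 3. The d³ configuration leaves the e_g set evenly filled (or empty) — no strong Jahn–Teller driving force.
[Cr(NCS)₆]⁴−: Each isothiocyanate is −1; balancing the −4 overall charge requires Cr(II). Cr sits in group 6, so the d-electron count is 6 − 2 = 4. Isothiocyanate is a weak-field ligand for a first-row metal, so the complex is high-spin. The t₂g³e_g¹ (high-spin) configuration has an unevenly filled e_g set; the Jahn–Teller theorem predicts a tetragonal distortion (typically axial elongation) to lift the degeneracy.

[Cr(NCS)₆]⁴−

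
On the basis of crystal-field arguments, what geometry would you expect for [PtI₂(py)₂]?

square planar

Each iodide is −1; pyridine is neutral; balancing the 0 overall charge requires Pt(II).
Group 10 minus oxidation state 2 gives a d⁸ configuration.
With 4 monodentate ligands the coordination number is 4.
A 5d d⁸ ion has a large crystal-field splitting; square planar leaves the high-energy d_{x²−y²} orbital empty and maximises CFSE.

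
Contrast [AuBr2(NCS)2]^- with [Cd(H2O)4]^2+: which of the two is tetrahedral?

[Cd(H2O)4]^2+

For [AuBr2(NCS)2]^-: Summing ligand charges against the −1 overall charge gives an oxidation state of +3 for gold. Au sits in group 11, so the d-electron count is 11 − 3 = 8. A 5d d⁸ ion has a large crystal-field splitting; square planar leaves the high-energy d_{x²−y²} orbital empty and maximises CFSE. → square planar.
For [Cd(H2O)4]^2+: Water is neutral; balancing the +2 overall charge requires Cd(II). Cd sits in group 12, so the d-electron count is 12 − 2 = 10. A d¹⁰ ion has no crystal-field stabilisation preference between square planar and tetrahedral, so four ligands adopt the sterically favoured tetrahedral geometry. → tetrahedral.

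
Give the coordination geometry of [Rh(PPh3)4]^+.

Summing ligand charges against the +1 overall charge gives an oxidation state of +1 for rhodium.
Group 9 minus oxidation state 1 gives a d⁸ configuration.
With 4 monodentate ligands the coordination number is 4.
A 4d d⁸ ion has a large crystal-field splitting; square planar leaves the high-energy d_{x²−y²} orbital empty and maximises CFSE.

square planar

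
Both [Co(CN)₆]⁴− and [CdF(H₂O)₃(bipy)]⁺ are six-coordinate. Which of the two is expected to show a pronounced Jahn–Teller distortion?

[Co(CN)₆]⁴−: Each cyanide is −1; balancing the −4 overall charge requires Co(II). Group 9 minus oxidation state 2 gives a d⁷ configuration. Cyanide is a strong-field ligand (high in the spectrochemical series) for a first-row metal, so the complex is low-spin. The t₂g⁶e_g¹ (low-spin) configuration has an unevenly filled e_g set; the Jahn–Teller theorem predicts a tetragonal distortion (typically axial elongation) to lift the degeneracy.
[CdF(H₂O)₃(bipy)]⁺: Summing ligand charges against the +1 overall charge gives an oxidation state of +2 for cadmium. Group 12 minus oxidation state 2 gives a d¹⁰ configuration. The d¹⁰ configuration leaves the e_g set evenly filled (or empty) — no strong Jahn–Teller driving force.

[Co(CN)₆]⁴−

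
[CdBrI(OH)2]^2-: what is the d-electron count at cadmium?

d¹⁰

Each bromide is −1; each iodide is −1; each hydroxide is −1; balancing the −2 overall charge requires Cd(II).
Cd sits in group 12, so the d-electron count is 12 − 2 = 10.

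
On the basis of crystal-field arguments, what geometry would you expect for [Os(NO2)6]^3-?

Ligand charges: each nitro (N-bound nitrite) is −1. With an overall charge of −3 the osmium centre must be in the +3 oxidation state.
Os sits in group 8, so the d-electron count is 8 − 3 = 5.
Coordination number: 6.
Six donors around a single metal centre give an octahedral coordination sphere.

octahedral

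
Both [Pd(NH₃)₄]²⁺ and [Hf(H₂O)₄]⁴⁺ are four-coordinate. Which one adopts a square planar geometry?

For [Pd(NH₃)₄]²⁺: Summing ligand charges against the +2 overall charge gives an oxidation state of +2 for palladium. Group 10 minus oxidation state 2 gives a d⁸ configuration. A 4d d⁸ ion has a large crystal-field splitting; square planar leaves the high-energy d_{x²−y²} orbital empty and maximises CFSE. → square planar.
For [Hf(H₂O)₄]⁴⁺: Water is neutral; balancing the +4 overall charge requires Hf(IV). Group 4 minus oxidation state 4 gives a d⁰ configuration. A d⁰ ion has no crystal-field stabilisation preference between square planar and tetrahedral, so four ligands adopt the sterically favoured tetrahedral geometry. → tetrahedral.

[Pd(NH₃)₄]²⁺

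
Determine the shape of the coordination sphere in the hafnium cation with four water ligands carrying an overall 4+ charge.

tetrahedral

Summing ligand charges against the +4 overall charge gives an oxidation state of +4 for hafnium.
Group 4 minus oxidation state 4 gives a d⁰ configuration.
Coordination number: 4.
A d⁰ ion has no crystal-field stabilisation preference between square planar and tetrahedral, so four ligands adopt the sterically favoured tetrahedral geometry.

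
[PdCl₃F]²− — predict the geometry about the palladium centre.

square planar

Ligand charges: each chloride is −1; each fluoride is −1. With an overall charge of −2 the palladium centre must be in the +2 oxidation state.
Pd sits in group 10, so the d-electron count is 10 − 2 = 8.
With 4 monodentate ligands the coordination number is 4.
A 4d d⁸ ion has a large crystal-field splitting; square planar leaves the high-energy d_{x²−y²} orbital empty and maximises CFSE.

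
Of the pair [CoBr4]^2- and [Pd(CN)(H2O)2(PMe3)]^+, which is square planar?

[Pd(CN)(H2O)2(PMe3)]^+

For [CoBr4]^2-: Summing ligand charges against the −2 overall charge gives an oxidation state of +2 for cobalt. Cobalt is a group-9 element; Co(II) is therefore d⁷. For a high-spin 3d d⁷ ion with weak-field ligands the small Δₜ gives little square-planar CFSE advantage, so four ligands adopt the sterically favoured tetrahedral geometry. → tetrahedral.
For [Pd(CN)(H2O)2(PMe3)]^+: Ligand charges: each cyanide is −1; water is neutral; trimethylphosphine is neutral. With an overall charge of +1 the palladium centre must be in the +2 oxidation state. Group 10 minus oxidation state 2 gives a d⁸ configuration. A 4d d⁸ ion has a large crystal-field splitting; square planar leaves the high-energy d_{x²−y²} orbital empty and maximises CFSE. → square planar.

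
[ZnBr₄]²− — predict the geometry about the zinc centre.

tetrahedral

Each bromide is −1; balancing the −2 overall charge requires Zn(II).
Zinc is a group-12 element; Zn(II) is therefore d¹⁰.
Coordination number: 4.
A d¹⁰ ion has no crystal-field stabilisation preference between square planar and tetrahedral, so four ligands adopt the sterically favoured tetrahedral geometry.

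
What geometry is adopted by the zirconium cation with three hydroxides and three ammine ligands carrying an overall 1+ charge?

octahedral

Ligand charges: each hydroxide is −1; ammonia is neutral. With an overall charge of +1 the zirconium centre must be in the +4 oxidation state.
Zr sits in group 4, so the d-electron count is 4 − 4 = 0.
Coordination number: 6.
Six donors around a single metal centre give an octahedral coordination sphere.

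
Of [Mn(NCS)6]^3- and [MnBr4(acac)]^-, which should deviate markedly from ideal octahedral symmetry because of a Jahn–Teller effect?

[Mn(NCS)6]^3-

[Mn(NCS)6]^3-: Summing ligand charges against the −3 overall charge gives an oxidation state of +3 for manganese. Manganese is a group-7 element; Mn(III) is therefore d⁴. Isothiocyanate is a weak-field ligand for a first-row metal, so the complex is high-spin. The t₂g³e_g¹ (high-spin) configuration has an unevenly filled e_g set; the Jahn–Teller theorem predicts a tetragonal distortion (typically axial elongation) to lift the degeneracy.
[MnBr4(acac)]^-: Each bromide is −1; each acetylacetonate is −1; balancing the −1 overall charge requires Mn(IV). Mn sits in group 7, so the d-electron count is 7 − 4 = 3. The d³ configuration leaves the e_g set evenly filled (or empty) — no strong Jahn–Teller driving force.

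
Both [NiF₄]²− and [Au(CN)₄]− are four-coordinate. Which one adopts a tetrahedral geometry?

[NiF₄]²−

For [NiF₄]²−: Each fluoride is −1; balancing the −2 overall charge requires Ni(II). Nickel is a group-10 element; Ni(II) is therefore d⁸. Fluoride is a weak-field ligand. With weak-field ligands the CFSE gain from square planar is small, so a 3d d⁸ ion takes the sterically preferred tetrahedral geometry. → tetrahedral.
For [Au(CN)₄]−: Summing ligand charges against the −1 overall charge gives an oxidation state of +3 for gold. Au sits in group 11, so the d-electron count is 11 − 3 = 8. A 5d d⁸ ion has a large crystal-field splitting; square planar leaves the high-energy d_{x²−y²} orbital empty and maximises CFSE. → square planar.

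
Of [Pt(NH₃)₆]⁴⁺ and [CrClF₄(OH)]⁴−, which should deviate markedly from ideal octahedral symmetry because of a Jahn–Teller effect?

[Pt(NH₃)₆]⁴⁺: Ligand charges: ammonia is neutral. With an overall charge of +4 the platinum centre must be in the +4 oxidation state. Group 10 minus oxidation state 4 gives a d⁶ configuration. A 5d ion has a large Δₒ and is invariably low-spin. The d⁶ configuration leaves the e_g set evenly filled (or empty) — no strong Jahn–Teller driving force.
[CrClF₄(OH)]⁴−: Ligand charges: each chloride is −1; each fluoride is −1; each hydroxide is −1. With an overall charge of −4 the chromium centre must be in the +2 oxidation state. Chromium is a group-6 element; Cr(II) is therefore d⁴. Chloride, fluoride, and hydroxide are weak-field ligands for a first-row metal, so the complex is high-spin. The t₂g³e_g¹ (high-spin) configuration has an unevenly filled e_g set; the Jahn–Teller theorem predicts a tetragonal distortion (typically axial elongation) to lift the degeneracy.

[CrClF₄(OH)]⁴−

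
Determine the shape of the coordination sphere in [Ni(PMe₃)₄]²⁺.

Summing ligand charges against the +2 overall charge gives an oxidation state of +2 for nickel.
Nickel is a group-10 element; Ni(II) is therefore d⁸.
Coordination number: 4.
Trimethylphosphine is a strong-field ligand (high in the spectrochemical series).
A 3d d⁸ ion with strong-field ligands gains enough CFSE to favour square planar over tetrahedral.

square planar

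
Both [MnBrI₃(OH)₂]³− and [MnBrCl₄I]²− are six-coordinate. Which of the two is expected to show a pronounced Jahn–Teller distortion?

[MnBrI₃(OH)₂]³−: Ligand charges: each bromide is −1; each iodide is −1; each hydroxide is −1. With an overall charge of −3 the manganese centre must be in the +3 oxidation state. Mn sits in group 7, so the d-electron count is 7 − 3 = 4. Bromide, hydroxide, and iodide are weak-field ligands for a first-row metal, so the complex is high-spin. The t₂g³e_g¹ (high-spin) configuration has an unevenly filled e_g set; the Jahn–Teller theorem predicts a tetragonal distortion (typically axial elongation) to lift the degeneracy.
[MnBrCl₄I]²−: Summing ligand charges against the −2 overall charge gives an oxidation state of +4 for manganese. Manganese is a group-7 element; Mn(IV) is therefore d³. The d³ configuration leaves the e_g set evenly filled (or empty) — no strong Jahn–Teller driving force.

[MnBrI₃(OH)₂]³−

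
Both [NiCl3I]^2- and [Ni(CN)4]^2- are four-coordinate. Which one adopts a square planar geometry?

[Ni(CN)4]^2-

For [NiCl3I]^2-: Each chloride is −1; each iodide is −1; balancing the −2 overall charge requires Ni(II). Ni sits in group 10, so the d-electron count is 10 − 2 = 8. Chloride and iodide are weak-field ligands. With weak-field ligands the CFSE gain from square planar is small, so a 3d d⁸ ion takes the sterically preferred tetrahedral geometry. → tetrahedral.
For [Ni(CN)4]^2-: Ligand charges: each cyanide is −1. With an overall charge of −2 the nickel centre must be in the +2 oxidation state. Group 10 minus oxidation state 2 gives a d⁸ configuration. Cyanide is a strong-field ligand (high in the spectrochemical series). A 3d d⁸ ion with strong-field ligands gains enough CFSE to favour square planar over tetrahedral. → square planar.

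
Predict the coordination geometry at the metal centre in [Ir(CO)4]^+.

Carbonyl is neutral; balancing the +1 overall charge requires Ir(I).
Iridium is a group-9 element; Ir(I) is therefore d⁸.
Coordination number: 4.
A 5d d⁸ ion has a large crystal-field splitting; square planar leaves the high-energy d_{x²−y²} orbital empty and maximises CFSE.

square planar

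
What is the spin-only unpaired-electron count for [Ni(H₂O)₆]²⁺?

Summing ligand charges against the +2 overall charge gives an oxidation state of +2 for nickel.
Ni sits in group 10, so the d-electron count is 10 − 2 = 8.
In an octahedral field the d⁸ configuration is t₂g⁶e_g² (only one arrangement possible), giving 2 unpaired electrons.

2 unpaired electrons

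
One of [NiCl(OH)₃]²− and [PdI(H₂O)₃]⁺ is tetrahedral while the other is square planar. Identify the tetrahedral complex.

[NiCl(OH)₃]²−

For [NiCl(OH)₃]²−: Ligand charges: each chloride is −1; each hydroxide is −1. With an overall charge of −2 the nickel centre must be in the +2 oxidation state. Group 10 minus oxidation state 2 gives a d⁸ configuration. Chloride and hydroxide are weak-field ligands. With weak-field ligands the CFSE gain from square planar is small, so a 3d d⁸ ion takes the sterically preferred tetrahedral geometry. → tetrahedral.
For [PdI(H₂O)₃]⁺: Summing ligand charges against the +1 overall charge gives an oxidation state of +2 for palladium. Palladium is a group-10 element; Pd(II) is therefore d⁸. A 4d d⁸ ion has a large crystal-field splitting; square planar leaves the high-energy d_{x²−y²} orbital empty and maximises CFSE. → square planar.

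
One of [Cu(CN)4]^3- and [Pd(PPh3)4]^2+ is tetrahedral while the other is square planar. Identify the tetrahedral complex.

[Cu(CN)4]^3-

For [Cu(CN)4]^3-: Summing ligand charges against the −3 overall charge gives an oxidation state of +1 for copper. Cu sits in group 11, so the d-electron count is 11 − 1 = 10. A d¹⁰ ion has no crystal-field stabilisation preference between square planar and tetrahedral, so four ligands adopt the sterically favoured tetrahedral geometry. → tetrahedral.
For [Pd(PPh3)4]^2+: Ligand charges: triphenylphosphine is neutral. With an overall charge of +2 the palladium centre must be in the +2 oxidation state. Pd sits in group 10, so the d-electron count is 10 − 2 = 8. A 4d d⁸ ion has a large crystal-field splitting; square planar leaves the high-energy d_{x²−y²} orbital empty and maximises CFSE. → square planar.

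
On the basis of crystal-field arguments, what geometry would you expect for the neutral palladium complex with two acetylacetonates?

Each acetylacetonate is −1; balancing the 0 overall charge requires Pd(II).
Palladium is a group-10 element; Pd(II) is therefore d⁸.
Counting donor atoms: 2×acetylacetonate (bidentate) → 4 donors. Coordination number = 4.
A 4d d⁸ ion has a large crystal-field splitting; square planar leaves the high-energy d_{x²−y²} orbital empty and maximises CFSE.

square planar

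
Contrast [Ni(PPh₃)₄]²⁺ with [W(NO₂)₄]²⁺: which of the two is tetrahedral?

For [Ni(PPh₃)₄]²⁺: Summing ligand charges against the +2 overall charge gives an oxidation state of +2 for nickel. Nickel is a group-10 element; Ni(II) is therefore d⁸. Triphenylphosphine is a strong-field ligand (high in the spectrochemical series). A 3d d⁸ ion with strong-field ligands gains enough CFSE to favour square planar over tetrahedral. → square planar.
For [W(NO₂)₄]²⁺: Summing ligand charges against the +2 overall charge gives an oxidation state of +6 for tungsten. Group 6 minus oxidation state 6 gives a d⁰ configuration. A d⁰ ion has no crystal-field stabilisation preference between square planar and tetrahedral, so four ligands adopt the sterically favoured tetrahedral geometry. → tetrahedral.

[W(NO₂)₄]²⁺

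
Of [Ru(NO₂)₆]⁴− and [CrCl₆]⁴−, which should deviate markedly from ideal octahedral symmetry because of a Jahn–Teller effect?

[Ru(NO₂)₆]⁴−: Ligand charges: each nitro (N-bound nitrite) is −1. With an overall charge of −4 the ruthenium centre must be in the +2 oxidation state. Group 8 minus oxidation state 2 gives a d⁶ configuration. A 4d ion has a large Δₒ and is invariably low-spin. The d⁶ configuration leaves the e_g set evenly filled (or empty) — no strong Jahn–Teller driving force.
[CrCl₆]⁴−: Ligand charges: each chloride is −1. With an overall charge of −4 the chromium centre must be in the +2 oxidation state. Cr sits in group 6, so the d-electron count is 6 − 2 = 4. Chloride is a weak-field ligand for a first-row metal, so the complex is high-spin. The t₂g³e_g¹ (high-spin) configuration has an unevenly filled e_g set; the Jahn–Teller theorem predicts a tetragonal distortion (typically axial elongation) to lift the degeneracy.

[CrCl₆]⁴−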